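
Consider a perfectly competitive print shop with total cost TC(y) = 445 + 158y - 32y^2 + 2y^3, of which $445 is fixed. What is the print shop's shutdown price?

Short-run supply begins at min AVC. From VC = 158y - 32y^2 + 2y^3, AVC = 158 - 32y + 2y^2.
dAVC/dy = -32 + 4y = 0 gives y = 8. min AVC = 158 - 32·8 + 2·8^2 = 30.
For P < $30 the firm produces nothing.

$30 per unit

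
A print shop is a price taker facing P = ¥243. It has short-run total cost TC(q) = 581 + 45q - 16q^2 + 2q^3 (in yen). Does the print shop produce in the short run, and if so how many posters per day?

Strip out fixed cost: VC = 45q - 16q^2 + 2q^3. Then AVC = 45 - 16q + 2q^2 and MC = 45 - 32q + 6q^2.
The AVC parabola has its vertex at q = 16/4 = 4, where AVC = 45 - 16·4 + 2·4^2 = ¥13.
Because ¥243 ≥ ¥13, revenue can cover variable cost; the firm operates.
Set P = MC: 243 = 45 - 32q + 6q^2 → -198 - 32q + 6q^2 = 0. The roots are q = -11/3 and q = 9; the profit-maximizing output is on the rising part of MC, so q* = 9.
Check: AVC at q = 9 is ¥63 ≤ P, so revenue covers variable cost.
Profit = P·q − TC = 243·9 − 1148 = ¥1039.

Produce at q = 9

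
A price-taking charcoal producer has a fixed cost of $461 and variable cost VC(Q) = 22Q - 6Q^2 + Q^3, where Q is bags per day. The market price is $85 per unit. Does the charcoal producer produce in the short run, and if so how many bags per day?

Produce at Q = 7

From TC, MC = TC'(Q) = 22 - 12Q + 3Q^2 and AVC = VC/Q = 22 - 6Q + Q^2.
AVC is minimized where dAVC/dQ = -6 + 2Q = 0, at Q = 3; min AVC = 22 - 6·3 + 3^2 = $13.
Because $85 ≥ $13, revenue can cover variable cost; the firm operates.
P = MC gives -63 - 12Q + 3Q^2 = 0, with roots -3 and 7. Take the larger (rising MC): Q* = 7.
Check: AVC at Q = 7 is $29 ≤ P, so revenue covers variable cost.
Profit = P·Q − TC = 85·7 − 664 = -$69, a loss, but smaller than the $461 fixed cost the firm would lose by shutting down.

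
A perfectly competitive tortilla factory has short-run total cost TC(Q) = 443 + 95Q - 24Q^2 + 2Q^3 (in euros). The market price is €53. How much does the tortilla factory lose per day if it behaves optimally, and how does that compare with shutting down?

Profit = -€247 at Q = 7

AVC = 95 - 24Q + 2Q^2; min AVC = €23 at Q = 6. Since P = €53 ≥ min AVC, the firm produces.
With MC = 95 - 48Q + 6Q^2, P = MC on the upward-sloping part at Q* = 7.
TR = 53·7 = 371. TC = 443 + 175 = 618. Profit = 371 − 618 = -€247.
By producing, the firm covers all variable cost plus €196 of fixed cost; shutting down would lose the full €443.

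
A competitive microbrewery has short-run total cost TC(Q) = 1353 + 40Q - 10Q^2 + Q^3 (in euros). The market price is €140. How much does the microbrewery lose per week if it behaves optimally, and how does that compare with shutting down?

AVC = 40 - 10Q + Q^2 has its minimum €15 at Q = 5; price €140 clears that bar, so the firm operates.
MC = 40 - 20Q + 3Q^2. Setting P = MC and taking the root on the rising branch gives Q* = 10.
TR = 140·10 = 1400. TC = 1353 + 400 = 1753. Profit = 1400 − 1753 = -€353.
Shutting down would mean losing the fixed cost of €1353, so operating at a loss of €353 is better by €1000.

Profit = -€353 at Q = 10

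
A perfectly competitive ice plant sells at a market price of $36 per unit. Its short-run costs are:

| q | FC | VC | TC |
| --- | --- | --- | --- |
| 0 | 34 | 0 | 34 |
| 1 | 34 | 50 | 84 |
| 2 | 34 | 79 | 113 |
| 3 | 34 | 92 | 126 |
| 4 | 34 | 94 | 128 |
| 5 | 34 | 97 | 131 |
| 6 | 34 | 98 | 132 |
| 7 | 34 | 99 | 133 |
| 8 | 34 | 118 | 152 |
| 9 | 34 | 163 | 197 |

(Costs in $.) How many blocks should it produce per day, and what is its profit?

q = 8; profit = $136

Compute π = P·q − TC at each output: q=0: -34; q=1: -48; q=2: -41; q=3: -18; q=4: 16; q=5: 49; q=6: 84; q=7: 119; q=8: 136; q=9: 127.
Profit is maximized at q = 8. AVC there is 118/8 = $14.75 ≤ P, so producing beats shutting down (which would give -$34).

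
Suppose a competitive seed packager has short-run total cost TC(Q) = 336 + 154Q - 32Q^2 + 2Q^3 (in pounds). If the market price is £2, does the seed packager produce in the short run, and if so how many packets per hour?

From TC, MC = TC'(Q) = 154 - 64Q + 6Q^2 and AVC = VC/Q = 154 - 32Q + 2Q^2.
AVC hits its minimum where MC = AVC, at Q = 8, giving min AVC = 154 - 32·8 + 2·8^2 = £26.
P = £2 lies below min AVC = £26; no output level covers variable cost.
The firm minimizes its loss by shutting down and losing only its fixed cost of £336.

Shut down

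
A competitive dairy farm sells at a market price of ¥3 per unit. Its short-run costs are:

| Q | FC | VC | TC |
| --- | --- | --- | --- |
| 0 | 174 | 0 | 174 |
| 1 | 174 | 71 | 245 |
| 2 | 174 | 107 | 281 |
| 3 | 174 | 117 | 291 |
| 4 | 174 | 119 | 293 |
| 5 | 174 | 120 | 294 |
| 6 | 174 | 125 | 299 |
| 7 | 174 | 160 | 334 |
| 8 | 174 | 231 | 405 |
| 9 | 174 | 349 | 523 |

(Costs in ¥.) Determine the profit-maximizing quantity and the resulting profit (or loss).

Tabulate TR − TC: Q=0: -174; Q=1: -242; Q=2: -275; Q=3: -282; Q=4: -281; Q=5: -279; Q=6: -281; Q=7: -313; Q=8: -381; Q=9: -496.
Profit is highest at Q = 0. Equivalently, the lowest AVC in the table is 125/6 ≈ ¥20.83 at Q = 6, and P = ¥3 falls below it — price never covers variable cost, so the firm shuts down and loses only its fixed cost.

Q = 0 (shut down); profit = -¥174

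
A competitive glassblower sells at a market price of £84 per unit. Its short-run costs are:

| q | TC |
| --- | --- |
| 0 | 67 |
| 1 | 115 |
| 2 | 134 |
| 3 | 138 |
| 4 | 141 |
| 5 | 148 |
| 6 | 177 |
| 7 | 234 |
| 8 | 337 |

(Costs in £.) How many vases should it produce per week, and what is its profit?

Compute π = P·q − TC at each output: q=0: -67; q=1: -31; q=2: 34; q=3: 114; q=4: 195; q=5: 272; q=6: 327; q=7: 354; q=8: 335.
Profit is maximized at q = 7. AVC there is 167/7 = £23.86 ≤ P, so producing beats shutting down (which would give -£67).

q = 7; profit = £354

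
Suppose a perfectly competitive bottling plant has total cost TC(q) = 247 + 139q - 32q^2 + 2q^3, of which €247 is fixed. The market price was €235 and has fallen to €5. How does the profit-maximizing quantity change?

AVC = 139 - 32q + 2q^2, minimized at q = 8 where min AVC = €11. MC = 139 - 64q + 6q^2.
With P = €235 above the shutdown price, P = MC gives q = 12.
At P = €5 < min AVC = €11, price no longer covers variable cost at any output, so the firm shuts down: q = 0.

Output falls from 12 to 0 (the firm shuts down)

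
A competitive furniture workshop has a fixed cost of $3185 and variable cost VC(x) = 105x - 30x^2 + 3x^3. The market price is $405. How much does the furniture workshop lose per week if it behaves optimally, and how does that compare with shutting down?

Profit = -$185 at x = 10

AVC = 105 - 30x + 3x^2 has its minimum $30 at x = 5; price $405 clears that bar, so the firm operates.
MC = 105 - 60x + 9x^2. Setting P = MC and taking the root on the rising branch gives x* = 10.
TR = 405·10 = 4050. TC = 3185 + 1050 = 4235. Profit = 4050 − 4235 = -$185.
Shutting down would mean losing the fixed cost of $3185, so operating at a loss of $185 is better by $3000.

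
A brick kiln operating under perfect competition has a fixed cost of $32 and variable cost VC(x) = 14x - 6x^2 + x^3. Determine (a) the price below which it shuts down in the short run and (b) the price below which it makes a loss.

Shutdown price = min AVC. AVC = 14 - 6x + x^2, with vertex at x = 3 and minimum $5.
ATC = 32/x + 14 - 6x + x^2. Setting dATC/dx = −32/x^2 − 6 + 2x = 0 gives x = 4 (since 2·4^3 − 6·4^2 = 32).
min ATC = 32/4 + 14 − 6·4 + 4^2 = $14. That is the break-even price.
Between these two prices the firm operates at a loss; above $14 it earns a profit.

Shutdown price = $5; break-even price = $14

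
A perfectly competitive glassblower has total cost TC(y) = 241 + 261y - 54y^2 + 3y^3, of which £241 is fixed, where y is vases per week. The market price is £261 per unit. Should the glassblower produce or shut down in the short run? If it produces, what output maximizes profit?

Variable cost is VC = 261y - 54y^2 + 3y^3, so AVC = VC/y = 261 - 54y + 3y^2 and MC = dTC/dy = 261 - 108y + 9y^2.
The AVC parabola has its vertex at y = 54/6 = 9, where AVC = 261 - 54·9 + 3·9^2 = £18.
P = £261 exceeds min AVC = £18, so the firm stays open.
Set P = MC: 261 = 261 - 108y + 9y^2 → -108y + 9y^2 = 0. The roots are y = 0 and y = 12; the profit-maximizing output is on the rising part of MC, so y* = 12.
Check: AVC at y = 12 is £45 ≤ P, so revenue covers variable cost.
Profit = P·y − TC = 261·12 − 781 = £2351.

Produce at y = 12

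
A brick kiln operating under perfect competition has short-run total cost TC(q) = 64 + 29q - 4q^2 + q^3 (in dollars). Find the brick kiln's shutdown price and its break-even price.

Shutdown price = $25; break-even price = $45

AVC = 29 - 4q + q^2; minimized at q = 2, giving min AVC = $25. That is the shutdown price.
ATC = 64/q + 29 - 4q + q^2. Setting dATC/dq = −64/q^2 − 4 + 2q = 0 gives q = 4 (since 2·4^3 − 4·4^2 = 64).
min ATC = 64/4 + 29 − 4·4 + 4^2 = $45. That is the break-even price.
Between these two prices the firm operates at a loss; above $45 it earns a profit.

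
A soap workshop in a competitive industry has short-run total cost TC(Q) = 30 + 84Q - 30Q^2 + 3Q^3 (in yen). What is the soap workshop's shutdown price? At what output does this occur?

The shutdown price is the minimum of AVC. VC = 84Q - 30Q^2 + 3Q^3, so AVC = 84 - 30Q + 3Q^2.
dAVC/dQ = -30 + 6Q = 0 gives Q = 5. min AVC = 84 - 30·5 + 3·5^2 = 9.
The firm shuts down for any P below ¥9.

¥9 per unit, at Q = 5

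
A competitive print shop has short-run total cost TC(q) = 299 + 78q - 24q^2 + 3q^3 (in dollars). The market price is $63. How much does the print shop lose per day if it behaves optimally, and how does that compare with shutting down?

AVC = 78 - 24q + 3q^2; min AVC = $30 at q = 4. Since P = $63 ≥ min AVC, the firm produces.
With MC = 78 - 48q + 9q^2, P = MC on the upward-sloping part at q* = 5.
TR = 63·5 = 315. TC = 299 + 165 = 464. Profit = 315 − 464 = -$149.
Shutting down would mean losing the fixed cost of $299, so operating at a loss of $149 is better by $150.

Profit = -$149 at q = 5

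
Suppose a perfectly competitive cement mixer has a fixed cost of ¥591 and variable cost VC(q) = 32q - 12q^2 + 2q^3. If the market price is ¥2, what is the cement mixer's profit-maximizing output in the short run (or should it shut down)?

Shut down

Variable cost is VC = 32q - 12q^2 + 2q^3, so AVC = VC/q = 32 - 12q + 2q^2 and MC = dTC/dq = 32 - 24q + 6q^2.
AVC hits its minimum where MC = AVC, at q = 3, giving min AVC = 32 - 12·3 + 2·3^2 = ¥14.
P = ¥2 lies below min AVC = ¥14; no output level covers variable cost.
Shutting down limits the loss to fixed cost, ¥591.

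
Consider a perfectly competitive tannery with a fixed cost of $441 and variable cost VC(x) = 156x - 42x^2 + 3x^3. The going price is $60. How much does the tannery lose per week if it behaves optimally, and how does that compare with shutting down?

AVC = 156 - 42x + 3x^2; min AVC = $9 at x = 7. Since P = $60 ≥ min AVC, the firm produces.
MC = 156 - 84x + 9x^2. Setting P = MC and taking the root on the rising branch gives x* = 8.
TR = 60·8 = 480. TC = 441 + 96 = 537. Profit = 480 − 537 = -$57.
That loss of $57 beats the $441 the firm would lose by shutting down; producing recovers $384 of fixed cost.

Profit = -$57 at x = 8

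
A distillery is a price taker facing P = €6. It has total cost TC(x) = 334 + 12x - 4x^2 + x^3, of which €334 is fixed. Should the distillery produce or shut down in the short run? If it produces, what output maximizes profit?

Variable cost is VC = 12x - 4x^2 + x^3, so AVC = VC/x = 12 - 4x + x^2 and MC = dTC/dx = 12 - 8x + 3x^2.
The AVC parabola has its vertex at x = 4/2 = 2, where AVC = 12 - 4·2 + 2^2 = €8.
P = €6 lies below min AVC = €8; no output level covers variable cost.
Best response: produce nothing and absorb the €334 fixed cost.

Shut down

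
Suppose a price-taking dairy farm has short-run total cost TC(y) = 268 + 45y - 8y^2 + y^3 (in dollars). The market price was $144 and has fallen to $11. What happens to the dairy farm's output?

Output falls from 9 to 0 (the firm shuts down)

AVC = 45 - 8y + y^2, minimized at y = 4 where min AVC = $29. MC = 45 - 16y + 3y^2.
With P = $144 above the shutdown price, P = MC gives y = 9.
At P = $11 < min AVC = $29, price no longer covers variable cost at any output, so the firm shuts down: y = 0.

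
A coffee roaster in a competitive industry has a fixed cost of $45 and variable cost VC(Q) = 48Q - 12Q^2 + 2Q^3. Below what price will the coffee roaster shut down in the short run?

The firm shuts down when price falls below the minimum of average variable cost. AVC = VC/Q = 48 - 12Q + 2Q^2.
At the minimum of AVC, MC = AVC. MC = 48 - 24Q + 6Q^2; setting MC = AVC gives 4Q^2 - 12Q = 0, so Q = 3. min AVC = 30.
The firm shuts down for any P below $30.

$30 per unit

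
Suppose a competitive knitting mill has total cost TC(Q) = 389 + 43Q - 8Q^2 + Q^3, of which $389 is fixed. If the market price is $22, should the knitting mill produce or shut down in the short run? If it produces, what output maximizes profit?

Shut down

From TC, MC = TC'(Q) = 43 - 16Q + 3Q^2 and AVC = VC/Q = 43 - 8Q + Q^2.
The AVC parabola has its vertex at Q = 8/2 = 4, where AVC = 43 - 8·4 + 4^2 = $27.
P = $22 lies below min AVC = $27; no output level covers variable cost.
The firm minimizes its loss by shutting down and losing only its fixed cost of $389.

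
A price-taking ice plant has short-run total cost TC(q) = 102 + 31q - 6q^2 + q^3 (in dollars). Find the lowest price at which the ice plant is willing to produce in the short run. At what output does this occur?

$22 per unit, at q = 3

The firm shuts down when price falls below the minimum of average variable cost. AVC = VC/q = 31 - 6q + q^2.
dAVC/dq = -6 + 2q = 0 gives q = 3. min AVC = 31 - 6·3 + 3^2 = 22.
The firm shuts down for any P below $22.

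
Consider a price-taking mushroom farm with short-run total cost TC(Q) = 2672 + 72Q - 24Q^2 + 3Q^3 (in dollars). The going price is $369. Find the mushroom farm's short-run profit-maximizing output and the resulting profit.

AVC = 72 - 24Q + 3Q^2; min AVC = $24 at Q = 4. Since P = $369 ≥ min AVC, the firm produces.
With MC = 72 - 48Q + 9Q^2, P = MC on the upward-sloping part at Q* = 9.
TR = 369·9 = 3321. TC = 2672 + 891 = 3563. Profit = 3321 − 3563 = -$242.
By producing, the firm covers all variable cost plus $2430 of fixed cost; shutting down would lose the full $2672.

Profit = -$242 at Q = 9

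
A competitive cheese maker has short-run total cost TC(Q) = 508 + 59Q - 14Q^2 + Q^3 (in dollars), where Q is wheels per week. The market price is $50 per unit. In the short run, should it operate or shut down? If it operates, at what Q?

Produce at Q = 9

From TC, MC = TC'(Q) = 59 - 28Q + 3Q^2 and AVC = VC/Q = 59 - 14Q + Q^2.
The AVC parabola has its vertex at Q = 14/2 = 7, where AVC = 59 - 14·7 + 7^2 = $10.
Since P = $50 ≥ min AVC = $10, price covers variable cost and the firm should produce.
Set P = MC: 50 = 59 - 28Q + 3Q^2 → 9 - 28Q + 3Q^2 = 0. The roots are Q = 1/3 and Q = 9; the profit-maximizing output is on the rising part of MC, so Q* = 9.
Check: AVC at Q = 9 is $14 ≤ P, so revenue covers variable cost.
Profit = P·Q − TC = 50·9 − 634 = -$184, a loss, but smaller than the $508 fixed cost the firm would lose by shutting down.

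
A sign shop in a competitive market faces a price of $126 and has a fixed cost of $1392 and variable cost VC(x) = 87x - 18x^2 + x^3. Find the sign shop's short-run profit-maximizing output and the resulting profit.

AVC = 87 - 18x + x^2; min AVC = $6 at x = 9. Since P = $126 ≥ min AVC, the firm produces.
MC = 87 - 36x + 3x^2. Setting P = MC and taking the root on the rising branch gives x* = 13.
TR = 126·13 = 1638. TC = 1392 + 286 = 1678. Profit = 1638 − 1678 = -$40.
That loss of $40 beats the $1392 the firm would lose by shutting down; producing recovers $1352 of fixed cost.

Profit = -$40 at x = 13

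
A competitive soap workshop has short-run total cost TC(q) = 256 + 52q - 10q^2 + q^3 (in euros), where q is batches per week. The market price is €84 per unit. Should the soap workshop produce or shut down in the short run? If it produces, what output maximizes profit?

Strip out fixed cost: VC = 52q - 10q^2 + q^3. Then AVC = 52 - 10q + q^2 and MC = 52 - 20q + 3q^2.
AVC is minimized where dAVC/dq = -10 + 2q = 0, at q = 5; min AVC = 52 - 10·5 + 5^2 = €27.
P = €84 exceeds min AVC = €27, so the firm stays open.
Set P = MC: 84 = 52 - 20q + 3q^2 → -32 - 20q + 3q^2 = 0. The roots are q = -4/3 and q = 8; the profit-maximizing output is on the rising part of MC, so q* = 8.
Check: AVC at q = 8 is €36 ≤ P, so revenue covers variable cost.
Profit = P·q − TC = 84·8 − 544 = €128.

Produce at q = 8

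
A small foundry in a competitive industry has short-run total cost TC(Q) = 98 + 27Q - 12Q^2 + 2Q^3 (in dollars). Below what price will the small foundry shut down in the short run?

The firm shuts down when price falls below the minimum of average variable cost. AVC = VC/Q = 27 - 12Q + 2Q^2.
dAVC/dQ = -12 + 4Q = 0 gives Q = 3. min AVC = 27 - 12·3 + 2·3^2 = 9.
For P < $9 the firm produces nothing.

$9 per unit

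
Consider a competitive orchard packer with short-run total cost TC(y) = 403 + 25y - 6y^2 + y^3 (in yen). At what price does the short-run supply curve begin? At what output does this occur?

¥16 per unit, at y = 3

The firm shuts down when price falls below the minimum of average variable cost. AVC = VC/y = 25 - 6y + y^2.
At the minimum of AVC, MC = AVC. MC = 25 - 12y + 3y^2; setting MC = AVC gives 2y^2 - 6y = 0, so y = 3. min AVC = 16.
The firm shuts down for any P below ¥16.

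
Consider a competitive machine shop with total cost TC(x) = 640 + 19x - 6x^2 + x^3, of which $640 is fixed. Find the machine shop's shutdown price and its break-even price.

AVC = 19 - 6x + x^2; minimized at x = 3, giving min AVC = $10. That is the shutdown price.
ATC = 640/x + 19 - 6x + x^2. Setting dATC/dx = −640/x^2 − 6 + 2x = 0 gives x = 8 (since 2·8^3 − 6·8^2 = 640).
min ATC = 640/8 + 19 − 6·8 + 8^2 = $115. That is the break-even price.
For $10 ≤ P < $115 the firm produces at a loss; below $10 it shuts down.

Shutdown price = $10; break-even price = $115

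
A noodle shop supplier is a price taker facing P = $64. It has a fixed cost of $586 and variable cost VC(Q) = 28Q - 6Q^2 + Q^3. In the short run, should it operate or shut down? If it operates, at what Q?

Produce at Q = 6

Variable cost is VC = 28Q - 6Q^2 + Q^3, so AVC = VC/Q = 28 - 6Q + Q^2 and MC = dTC/dQ = 28 - 12Q + 3Q^2.
The AVC parabola has its vertex at Q = 6/2 = 3, where AVC = 28 - 6·3 + 3^2 = $19.
P = $64 exceeds min AVC = $19, so the firm stays open.
Set P = MC: 64 = 28 - 12Q + 3Q^2 → -36 - 12Q + 3Q^2 = 0. The roots are Q = -2 and Q = 6; the profit-maximizing output is on the rising part of MC, so Q* = 6.
Check: AVC at Q = 6 is $28 ≤ P, so revenue covers variable cost.
Profit = P·Q − TC = 64·6 − 754 = -$370, a loss, but smaller than the $586 fixed cost the firm would lose by shutting down.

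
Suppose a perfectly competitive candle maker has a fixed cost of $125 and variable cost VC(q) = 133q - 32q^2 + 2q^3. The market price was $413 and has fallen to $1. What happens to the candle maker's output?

MC = 133 - 64q + 6q^2; the shutdown threshold is min AVC = $5 (at q = 8).
With P = $413 above the shutdown price, P = MC gives q = 14.
At P = $1 < min AVC = $5, price no longer covers variable cost at any output, so the firm shuts down: q = 0.

Output falls from 14 to 0 (the firm shuts down)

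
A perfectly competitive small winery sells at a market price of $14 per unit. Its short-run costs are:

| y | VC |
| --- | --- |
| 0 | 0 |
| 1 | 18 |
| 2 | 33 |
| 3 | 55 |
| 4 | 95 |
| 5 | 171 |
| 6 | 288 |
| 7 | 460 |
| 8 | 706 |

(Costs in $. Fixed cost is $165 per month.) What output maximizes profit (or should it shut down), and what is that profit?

y = 0 (shut down); profit = -$165

Profit at each row (π = 14y − TC): y=0: -165; y=1: -169; y=2: -170; y=3: -178; y=4: -204; y=5: -266; y=6: -369; y=7: -527; y=8: -759.
Profit is highest at y = 0. Equivalently, the lowest AVC in the table is 33/2 ≈ $16.50 at y = 2, and P = $14 falls below it — price never covers variable cost, so the firm shuts down and loses only its fixed cost.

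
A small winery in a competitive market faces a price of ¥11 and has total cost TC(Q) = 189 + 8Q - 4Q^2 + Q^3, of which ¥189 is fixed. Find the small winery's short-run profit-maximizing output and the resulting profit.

AVC = 8 - 4Q + Q^2 has its minimum ¥4 at Q = 2; price ¥11 clears that bar, so the firm operates.
With MC = 8 - 8Q + 3Q^2, P = MC on the upward-sloping part at Q* = 3.
TR = 11·3 = 33. TC = 189 + 15 = 204. Profit = 33 − 204 = -¥171.
That loss of ¥171 beats the ¥189 the firm would lose by shutting down; producing recovers ¥18 of fixed cost.

Profit = -¥171 at Q = 3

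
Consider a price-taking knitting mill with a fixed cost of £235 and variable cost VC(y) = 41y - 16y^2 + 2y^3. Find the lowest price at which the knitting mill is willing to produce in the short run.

£9 per unit

The shutdown price is the minimum of AVC. VC = 41y - 16y^2 + 2y^3, so AVC = 41 - 16y + 2y^2.
dAVC/dy = -16 + 4y = 0 gives y = 4. min AVC = 41 - 16·4 + 2·4^2 = 9.
The firm shuts down for any P below £9.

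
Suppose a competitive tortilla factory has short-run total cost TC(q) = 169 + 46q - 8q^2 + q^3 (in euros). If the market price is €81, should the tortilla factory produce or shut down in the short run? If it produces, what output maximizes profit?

Produce at q = 7

Variable cost is VC = 46q - 8q^2 + q^3, so AVC = VC/q = 46 - 8q + q^2 and MC = dTC/dq = 46 - 16q + 3q^2.
The AVC parabola has its vertex at q = 8/2 = 4, where AVC = 46 - 8·4 + 4^2 = €30.
P = €81 exceeds min AVC = €30, so the firm stays open.
P = MC gives -35 - 16q + 3q^2 = 0, with roots -5/3 and 7. Take the larger (rising MC): q* = 7.
Check: AVC at q = 7 is €39 ≤ P, so revenue covers variable cost.
Profit = P·q − TC = 81·7 − 442 = €125.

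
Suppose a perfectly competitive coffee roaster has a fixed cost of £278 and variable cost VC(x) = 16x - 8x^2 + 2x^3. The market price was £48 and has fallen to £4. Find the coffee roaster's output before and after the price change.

Output falls from 4 to 0 (the firm shuts down)

MC = 16 - 16x + 6x^2; the shutdown threshold is min AVC = £8 (at x = 2).
With P = £48 above the shutdown price, P = MC gives x = 4.
At P = £4 < min AVC = £8, price no longer covers variable cost at any output, so the firm shuts down: x = 0.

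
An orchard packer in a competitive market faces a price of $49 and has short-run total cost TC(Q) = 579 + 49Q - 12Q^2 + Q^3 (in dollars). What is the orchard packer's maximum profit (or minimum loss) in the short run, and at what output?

AVC = 49 - 12Q + Q^2; min AVC = $13 at Q = 6. Since P = $49 ≥ min AVC, the firm produces.
MC = 49 - 24Q + 3Q^2. Setting P = MC and taking the root on the rising branch gives Q* = 8.
TR = 49·8 = 392. TC = 579 + 136 = 715. Profit = 392 − 715 = -$323.
Shutting down would mean losing the fixed cost of $579, so operating at a loss of $323 is better by $256.

Profit = -$323 at Q = 8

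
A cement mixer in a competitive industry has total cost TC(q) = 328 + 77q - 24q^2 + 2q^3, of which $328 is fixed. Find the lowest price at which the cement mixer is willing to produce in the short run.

$5 per unit

The firm shuts down when price falls below the minimum of average variable cost. AVC = VC/q = 77 - 24q + 2q^2.
dAVC/dq = -24 + 4q = 0 gives q = 6. min AVC = 77 - 24·6 + 2·6^2 = 5.
The firm shuts down for any P below $5.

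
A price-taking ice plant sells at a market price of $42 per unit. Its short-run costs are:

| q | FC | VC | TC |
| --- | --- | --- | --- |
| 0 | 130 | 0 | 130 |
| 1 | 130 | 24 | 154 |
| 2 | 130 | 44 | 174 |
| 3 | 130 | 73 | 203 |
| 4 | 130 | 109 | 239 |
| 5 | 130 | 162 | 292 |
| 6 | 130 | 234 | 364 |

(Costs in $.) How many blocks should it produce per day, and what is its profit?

Compute π = P·q − TC at each output: q=0: -130; q=1: -112; q=2: -90; q=3: -77; q=4: -71; q=5: -82; q=6: -112.
Profit is maximized at q = 4. AVC there is 109/4 = $27.25 ≤ P, so producing beats shutting down (which would give -$130).

q = 4; profit = -$71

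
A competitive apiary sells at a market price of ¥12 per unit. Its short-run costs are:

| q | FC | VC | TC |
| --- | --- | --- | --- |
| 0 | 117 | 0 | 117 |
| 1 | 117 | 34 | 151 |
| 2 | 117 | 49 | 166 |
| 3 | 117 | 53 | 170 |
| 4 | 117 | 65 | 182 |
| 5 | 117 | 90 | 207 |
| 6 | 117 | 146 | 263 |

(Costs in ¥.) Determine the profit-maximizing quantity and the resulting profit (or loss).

Compute π = P·q − TC at each output: q=0: -117; q=1: -139; q=2: -142; q=3: -134; q=4: -134; q=5: -147; q=6: -191.
Profit is highest at q = 0. Equivalently, the lowest AVC in the table is 65/4 ≈ ¥16.25 at q = 4, and P = ¥12 falls below it — price never covers variable cost, so the firm shuts down and loses only its fixed cost.

q = 0 (shut down); profit = -¥117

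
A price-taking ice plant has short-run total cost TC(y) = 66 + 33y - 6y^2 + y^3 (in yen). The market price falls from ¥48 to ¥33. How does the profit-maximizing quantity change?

Output falls from 5 to 4

AVC = 33 - 6y + y^2, minimized at y = 3 where min AVC = ¥24. MC = 33 - 12y + 3y^2.
At P = ¥48 ≥ min AVC, set P = MC on the rising branch: y = 5.
At P = ¥33 ≥ min AVC, set P = MC: y = 4. The firm stays open but cuts output.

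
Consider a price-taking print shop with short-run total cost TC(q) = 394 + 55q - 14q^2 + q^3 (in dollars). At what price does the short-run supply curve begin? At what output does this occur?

$6 per unit, at q = 7

The shutdown price is the minimum of AVC. VC = 55q - 14q^2 + q^3, so AVC = 55 - 14q + q^2.
dAVC/dq = -14 + 2q = 0 gives q = 7. min AVC = 55 - 14·7 + 7^2 = 6.
For P < $6 the firm produces nothing.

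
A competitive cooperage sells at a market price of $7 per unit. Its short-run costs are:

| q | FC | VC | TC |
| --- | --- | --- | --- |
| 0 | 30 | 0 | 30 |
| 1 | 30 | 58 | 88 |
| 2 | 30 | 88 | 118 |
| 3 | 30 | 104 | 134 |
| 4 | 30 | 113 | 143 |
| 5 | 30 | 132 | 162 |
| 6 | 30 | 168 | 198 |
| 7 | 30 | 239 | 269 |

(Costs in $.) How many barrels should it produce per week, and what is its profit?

q = 0 (shut down); profit = -$30

Compute π = P·q − TC at each output: q=0: -30; q=1: -81; q=2: -104; q=3: -113; q=4: -115; q=5: -127; q=6: -156; q=7: -220.
Profit is highest at q = 0. Equivalently, the lowest AVC in the table is 132/5 ≈ $26.40 at q = 5, and P = $7 falls below it — price never covers variable cost, so the firm shuts down and loses only its fixed cost.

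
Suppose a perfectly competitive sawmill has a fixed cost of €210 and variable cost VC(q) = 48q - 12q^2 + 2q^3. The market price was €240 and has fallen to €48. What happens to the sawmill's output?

AVC = 48 - 12q + 2q^2, minimized at q = 3 where min AVC = €30. MC = 48 - 24q + 6q^2.
At P = €240 ≥ min AVC, set P = MC on the rising branch: q = 8.
At P = €48 ≥ min AVC, set P = MC: q = 4. The firm stays open but cuts output.

Output falls from 8 to 4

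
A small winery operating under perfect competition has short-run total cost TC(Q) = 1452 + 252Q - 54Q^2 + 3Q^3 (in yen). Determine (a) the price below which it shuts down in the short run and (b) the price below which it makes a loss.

Shutdown price = ¥9; break-even price = ¥153

Shutdown price = min AVC. AVC = 252 - 54Q + 3Q^2, with vertex at Q = 9 and minimum ¥9.
ATC = 1452/Q + 252 - 54Q + 3Q^2. Setting dATC/dQ = −1452/Q^2 − 54 + 6Q = 0 gives Q = 11 (since 6·11^3 − 54·11^2 = 1452).
min ATC = 1452/11 + 252 − 54·11 + 3·11^2 = ¥153. That is the break-even price.
For ¥9 ≤ P < ¥153 the firm produces at a loss; below ¥9 it shuts down.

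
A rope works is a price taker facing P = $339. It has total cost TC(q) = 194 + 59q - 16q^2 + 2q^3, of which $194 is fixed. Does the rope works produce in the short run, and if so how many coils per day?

Produce at q = 10

From TC, MC = TC'(q) = 59 - 32q + 6q^2 and AVC = VC/q = 59 - 16q + 2q^2.
The AVC parabola has its vertex at q = 16/4 = 4, where AVC = 59 - 16·4 + 2·4^2 = $27.
P = $339 exceeds min AVC = $27, so the firm stays open.
Solving P = MC: -280 - 32q + 6q^2 = 0 ⇒ q = -14/3 or 10. On the upward-sloping branch, q* = 10.
Check: AVC at q = 10 is $99 ≤ P, so revenue covers variable cost.
Profit = P·q − TC = 339·10 − 1184 = $2206.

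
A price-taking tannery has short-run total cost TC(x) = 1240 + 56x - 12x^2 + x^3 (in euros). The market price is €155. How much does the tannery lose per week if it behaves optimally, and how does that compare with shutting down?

Profit = -€30 at x = 11

AVC = 56 - 12x + x^2; min AVC = €20 at x = 6. Since P = €155 ≥ min AVC, the firm produces.
MC = 56 - 24x + 3x^2. Setting P = MC and taking the root on the rising branch gives x* = 11.
TR = 155·11 = 1705. TC = 1240 + 495 = 1735. Profit = 1705 − 1735 = -€30.
That loss of €30 beats the €1240 the firm would lose by shutting down; producing recovers €1210 of fixed cost.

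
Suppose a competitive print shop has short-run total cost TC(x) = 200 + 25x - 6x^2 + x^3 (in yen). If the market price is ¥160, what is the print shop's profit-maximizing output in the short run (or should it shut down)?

Variable cost is VC = 25x - 6x^2 + x^3, so AVC = VC/x = 25 - 6x + x^2 and MC = dTC/dx = 25 - 12x + 3x^2.
AVC is minimized where dAVC/dx = -6 + 2x = 0, at x = 3; min AVC = 25 - 6·3 + 3^2 = ¥16.
Since P = ¥160 ≥ min AVC = ¥16, price covers variable cost and the firm should produce.
P = MC gives -135 - 12x + 3x^2 = 0, with roots -5 and 9. Take the larger (rising MC): x* = 9.
Check: AVC at x = 9 is ¥52 ≤ P, so revenue covers variable cost.
Profit = P·x − TC = 160·9 − 668 = ¥772.

Produce at x = 9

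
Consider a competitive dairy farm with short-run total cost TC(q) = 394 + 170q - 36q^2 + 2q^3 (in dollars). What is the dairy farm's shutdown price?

The firm shuts down when price falls below the minimum of average variable cost. AVC = VC/q = 170 - 36q + 2q^2.
dAVC/dq = -36 + 4q = 0 gives q = 9. min AVC = 170 - 36·9 + 2·9^2 = 8.
The firm shuts down for any P below $8.

$8 per unit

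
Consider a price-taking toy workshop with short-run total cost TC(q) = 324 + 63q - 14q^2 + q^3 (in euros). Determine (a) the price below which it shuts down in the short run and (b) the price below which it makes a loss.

Shutdown price = €14; break-even price = €54

AVC = 63 - 14q + q^2; minimized at q = 7, giving min AVC = €14. That is the shutdown price.
ATC = 324/q + 63 - 14q + q^2. Setting dATC/dq = −324/q^2 − 14 + 2q = 0 gives q = 9 (since 2·9^3 − 14·9^2 = 324).
min ATC = 324/9 + 63 − 14·9 + 9^2 = €54. That is the break-even price.
For €14 ≤ P < €54 the firm produces at a loss; below €14 it shuts down.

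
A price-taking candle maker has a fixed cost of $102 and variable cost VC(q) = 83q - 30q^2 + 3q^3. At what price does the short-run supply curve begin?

$8 per unit

Short-run supply begins at min AVC. From VC = 83q - 30q^2 + 3q^3, AVC = 83 - 30q + 3q^2.
dAVC/dq = -30 + 6q = 0 gives q = 5. min AVC = 83 - 30·5 + 3·5^2 = 8.
So the shutdown price is $8.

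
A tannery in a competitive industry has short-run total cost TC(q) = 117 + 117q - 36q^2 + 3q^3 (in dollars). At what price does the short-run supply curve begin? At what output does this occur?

The firm shuts down when price falls below the minimum of average variable cost. AVC = VC/q = 117 - 36q + 3q^2.
At the minimum of AVC, MC = AVC. MC = 117 - 72q + 9q^2; setting MC = AVC gives 6q^2 - 36q = 0, so q = 6. min AVC = 9.
So the shutdown price is $9.

$9 per unit, at q = 6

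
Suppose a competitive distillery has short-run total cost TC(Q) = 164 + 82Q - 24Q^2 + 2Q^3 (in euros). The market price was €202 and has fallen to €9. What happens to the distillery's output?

Output falls from 10 to 0 (the firm shuts down)

AVC = 82 - 24Q + 2Q^2, minimized at Q = 6 where min AVC = €10. MC = 82 - 48Q + 6Q^2.
With P = €202 above the shutdown price, P = MC gives Q = 10.
At P = €9 < min AVC = €10, price no longer covers variable cost at any output, so the firm shuts down: Q = 0.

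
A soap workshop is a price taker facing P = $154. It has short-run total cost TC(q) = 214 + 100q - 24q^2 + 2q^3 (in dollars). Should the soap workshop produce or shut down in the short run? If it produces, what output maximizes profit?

From TC, MC = TC'(q) = 100 - 48q + 6q^2 and AVC = VC/q = 100 - 24q + 2q^2.
AVC is minimized where dAVC/dq = -24 + 4q = 0, at q = 6; min AVC = 100 - 24·6 + 2·6^2 = $28.
P = $154 exceeds min AVC = $28, so the firm stays open.
P = MC gives -54 - 48q + 6q^2 = 0, with roots -1 and 9. Take the larger (rising MC): q* = 9.
Check: AVC at q = 9 is $46 ≤ P, so revenue covers variable cost.
Profit = P·q − TC = 154·9 − 628 = $758.

Produce at q = 9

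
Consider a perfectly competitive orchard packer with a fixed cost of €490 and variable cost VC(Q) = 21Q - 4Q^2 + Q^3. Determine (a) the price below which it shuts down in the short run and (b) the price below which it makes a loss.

AVC = 21 - 4Q + Q^2; minimized at Q = 2, giving min AVC = €17. That is the shutdown price.
ATC = 490/Q + 21 - 4Q + Q^2. Setting dATC/dQ = −490/Q^2 − 4 + 2Q = 0 gives Q = 7 (since 2·7^3 − 4·7^2 = 490).
min ATC = 490/7 + 21 − 4·7 + 7^2 = €112. That is the break-even price.
For €17 ≤ P < €112 the firm produces at a loss; below €17 it shuts down.

Shutdown price = €17; break-even price = €112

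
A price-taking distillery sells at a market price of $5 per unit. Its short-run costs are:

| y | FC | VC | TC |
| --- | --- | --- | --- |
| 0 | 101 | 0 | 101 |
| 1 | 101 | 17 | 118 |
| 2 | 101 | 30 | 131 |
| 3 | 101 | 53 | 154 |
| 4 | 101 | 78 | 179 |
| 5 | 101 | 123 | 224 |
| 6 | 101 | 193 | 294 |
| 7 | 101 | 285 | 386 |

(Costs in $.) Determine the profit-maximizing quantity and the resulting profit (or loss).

Tabulate TR − TC: y=0: -101; y=1: -113; y=2: -121; y=3: -139; y=4: -159; y=5: -199; y=6: -264; y=7: -351.
Profit is highest at y = 0. Equivalently, the lowest AVC in the table is 30/2 ≈ $15 at y = 2, and P = $5 falls below it — price never covers variable cost, so the firm shuts down and loses only its fixed cost.

y = 0 (shut down); profit = -$101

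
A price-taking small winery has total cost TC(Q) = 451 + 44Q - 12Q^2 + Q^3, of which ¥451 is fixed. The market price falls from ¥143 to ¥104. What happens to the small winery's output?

Output falls from 11 to 10

MC = 44 - 24Q + 3Q^2; the shutdown threshold is min AVC = ¥8 (at Q = 6).
With P = ¥143 above the shutdown price, P = MC gives Q = 11.
At P = ¥104 ≥ min AVC, set P = MC: Q = 10. The firm stays open but cuts output.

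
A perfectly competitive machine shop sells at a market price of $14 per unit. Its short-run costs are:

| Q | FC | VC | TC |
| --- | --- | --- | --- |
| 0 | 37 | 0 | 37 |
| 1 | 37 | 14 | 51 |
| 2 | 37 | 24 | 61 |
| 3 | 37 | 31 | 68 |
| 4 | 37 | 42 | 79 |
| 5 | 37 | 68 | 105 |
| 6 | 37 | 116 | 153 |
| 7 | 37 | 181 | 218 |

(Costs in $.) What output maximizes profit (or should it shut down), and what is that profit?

Compute π = P·Q − TC at each output: Q=0: -37; Q=1: -37; Q=2: -33; Q=3: -26; Q=4: -23; Q=5: -35; Q=6: -69; Q=7: -120.
Profit is maximized at Q = 4. AVC there is 42/4 = $10.50 ≤ P, so producing beats shutting down (which would give -$37).

Q = 4; profit = -$23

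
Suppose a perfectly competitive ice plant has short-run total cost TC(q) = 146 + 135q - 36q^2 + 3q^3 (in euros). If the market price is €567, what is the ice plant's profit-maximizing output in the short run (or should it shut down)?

From TC, MC = TC'(q) = 135 - 72q + 9q^2 and AVC = VC/q = 135 - 36q + 3q^2.
AVC hits its minimum where MC = AVC, at q = 6, giving min AVC = 135 - 36·6 + 3·6^2 = €27.
Because €567 ≥ €27, revenue can cover variable cost; the firm operates.
Solving P = MC: -432 - 72q + 9q^2 = 0 ⇒ q = -4 or 12. On the upward-sloping branch, q* = 12.
Check: AVC at q = 12 is €135 ≤ P, so revenue covers variable cost.
Profit = P·q − TC = 567·12 − 1766 = €5038.

Produce at q = 12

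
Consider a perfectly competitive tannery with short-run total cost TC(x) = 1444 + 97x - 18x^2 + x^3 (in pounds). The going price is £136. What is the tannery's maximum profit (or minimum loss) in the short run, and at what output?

AVC = 97 - 18x + x^2 has its minimum £16 at x = 9; price £136 clears that bar, so the firm operates.
MC = 97 - 36x + 3x^2. Setting P = MC and taking the root on the rising branch gives x* = 13.
TR = 136·13 = 1768. TC = 1444 + 416 = 1860. Profit = 1768 − 1860 = -£92.
That loss of £92 beats the £1444 the firm would lose by shutting down; producing recovers £1352 of fixed cost.

Profit = -£92 at x = 13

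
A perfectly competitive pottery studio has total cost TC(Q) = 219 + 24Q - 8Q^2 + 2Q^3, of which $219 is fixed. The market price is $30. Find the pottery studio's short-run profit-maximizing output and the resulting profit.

AVC = 24 - 8Q + 2Q^2; min AVC = $16 at Q = 2. Since P = $30 ≥ min AVC, the firm produces.
With MC = 24 - 16Q + 6Q^2, P = MC on the upward-sloping part at Q* = 3.
TR = 30·3 = 90. TC = 219 + 54 = 273. Profit = 90 − 273 = -$183.
That loss of $183 beats the $219 the firm would lose by shutting down; producing recovers $36 of fixed cost.

Profit = -$183 at Q = 3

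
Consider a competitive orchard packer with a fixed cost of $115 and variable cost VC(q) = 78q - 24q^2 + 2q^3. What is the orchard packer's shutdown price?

$6 per unit

Short-run supply begins at min AVC. From VC = 78q - 24q^2 + 2q^3, AVC = 78 - 24q + 2q^2.
dAVC/dq = -24 + 4q = 0 gives q = 6. min AVC = 78 - 24·6 + 2·6^2 = 6.
So the shutdown price is $6.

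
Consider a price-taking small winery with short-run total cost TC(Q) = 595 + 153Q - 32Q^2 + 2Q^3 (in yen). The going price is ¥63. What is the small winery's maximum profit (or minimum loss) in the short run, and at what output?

Profit = -¥271 at Q = 9

AVC = 153 - 32Q + 2Q^2; min AVC = ¥25 at Q = 8. Since P = ¥63 ≥ min AVC, the firm produces.
With MC = 153 - 64Q + 6Q^2, P = MC on the upward-sloping part at Q* = 9.
TR = 63·9 = 567. TC = 595 + 243 = 838. Profit = 567 − 838 = -¥271.
That loss of ¥271 beats the ¥595 the firm would lose by shutting down; producing recovers ¥324 of fixed cost.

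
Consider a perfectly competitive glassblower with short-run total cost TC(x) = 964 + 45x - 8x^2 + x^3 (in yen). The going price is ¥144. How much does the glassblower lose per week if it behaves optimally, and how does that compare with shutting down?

AVC = 45 - 8x + x^2; min AVC = ¥29 at x = 4. Since P = ¥144 ≥ min AVC, the firm produces.
With MC = 45 - 16x + 3x^2, P = MC on the upward-sloping part at x* = 9.
TR = 144·9 = 1296. TC = 964 + 486 = 1450. Profit = 1296 − 1450 = -¥154.
By producing, the firm covers all variable cost plus ¥810 of fixed cost; shutting down would lose the full ¥964.

Profit = -¥154 at x = 9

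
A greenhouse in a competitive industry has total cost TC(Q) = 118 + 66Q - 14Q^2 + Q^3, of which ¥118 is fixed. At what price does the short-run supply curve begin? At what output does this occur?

The firm shuts down when price falls below the minimum of average variable cost. AVC = VC/Q = 66 - 14Q + Q^2.
dAVC/dQ = -14 + 2Q = 0 gives Q = 7. min AVC = 66 - 14·7 + 7^2 = 17.
For P < ¥17 the firm produces nothing.

¥17 per unit, at Q = 7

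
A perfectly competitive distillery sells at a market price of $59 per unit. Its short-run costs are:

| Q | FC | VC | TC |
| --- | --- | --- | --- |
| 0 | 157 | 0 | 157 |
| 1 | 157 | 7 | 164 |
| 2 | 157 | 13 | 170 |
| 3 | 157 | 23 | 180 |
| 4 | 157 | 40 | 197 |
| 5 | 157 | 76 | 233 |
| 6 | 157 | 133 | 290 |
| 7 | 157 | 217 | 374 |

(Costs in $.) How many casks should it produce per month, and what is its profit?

Profit at each row (π = 59Q − TC): Q=0: -157; Q=1: -105; Q=2: -52; Q=3: -3; Q=4: 39; Q=5: 62; Q=6: 64; Q=7: 39.
Profit is maximized at Q = 6. AVC there is 133/6 = $22.17 ≤ P, so producing beats shutting down (which would give -$157).

Q = 6; profit = $64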